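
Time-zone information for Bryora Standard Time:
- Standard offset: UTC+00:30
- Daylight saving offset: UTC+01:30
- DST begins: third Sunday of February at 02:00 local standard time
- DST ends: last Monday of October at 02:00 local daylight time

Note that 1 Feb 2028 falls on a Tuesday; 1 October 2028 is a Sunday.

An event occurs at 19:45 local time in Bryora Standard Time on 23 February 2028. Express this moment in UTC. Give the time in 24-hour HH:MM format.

18:15

1 February 2028 is a Tuesday, so the first Sunday is February 6 and the third is February 20.
1 October 2028 is a Sunday, so Mondays fall on 2, 9, 16, 23, 30; the last is October 30.
Daylight saving runs 20 February – 30 October; 23 February 2028 is inside that window, so Bryora Standard Time is at UTC+01:30.
19:45 local − 1h30m = 18:15 UTC.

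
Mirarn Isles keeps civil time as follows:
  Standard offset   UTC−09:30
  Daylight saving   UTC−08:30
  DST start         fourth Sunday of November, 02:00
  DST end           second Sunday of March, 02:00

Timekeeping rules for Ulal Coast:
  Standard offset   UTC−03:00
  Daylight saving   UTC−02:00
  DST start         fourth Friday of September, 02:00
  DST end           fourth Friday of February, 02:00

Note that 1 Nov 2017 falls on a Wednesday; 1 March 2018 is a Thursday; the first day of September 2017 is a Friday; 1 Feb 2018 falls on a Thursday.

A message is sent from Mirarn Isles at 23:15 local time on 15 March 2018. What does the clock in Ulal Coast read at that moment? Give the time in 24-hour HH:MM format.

1 November 2017 is a Wednesday, so the first Sunday is November 5 and the fourth is November 26.
1 March 2018 is a Thursday, so the first Sunday is March 4 and the second is March 11.
15 March 2018 does not fall between 26 November 2017 and 11 March 2018, so daylight saving is not in effect and Mirarn Isles is at UTC−09:30.
23:15 Mirarn Isles + 9h30m = 08:45 UTC (rolling into the next day, 16 March 2018).
1 September 2017 is a Friday, so the first Friday is September 1 and the fourth is September 22.
1 February 2018 is a Thursday, so the first Friday is February 2 and the fourth is February 23.
At the standard offset (UTC−03:00), 08:45 UTC − 3h = 05:45 Ulal Coast standard time.
Daylight saving runs 22 September 2017 – 23 February 2018; the standard-time date in Ulal Coast, 16 March 2018, is outside that window, so Ulal Coast is on standard time at UTC−03:00.
08:45 UTC − 3h = 05:45 Ulal Coast.

05:45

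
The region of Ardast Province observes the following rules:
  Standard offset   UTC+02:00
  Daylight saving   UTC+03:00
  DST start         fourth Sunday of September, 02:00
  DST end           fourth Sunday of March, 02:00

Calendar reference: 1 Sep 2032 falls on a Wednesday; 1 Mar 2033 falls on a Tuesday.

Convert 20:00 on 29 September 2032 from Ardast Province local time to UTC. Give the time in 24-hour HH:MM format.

17:00

1 September 2032 is a Wednesday, so the first Sunday is September 5 and the fourth is September 26.
1 March 2033 is a Tuesday, so the first Sunday is March 6 and the fourth is March 27.
Daylight saving runs 26 September 2032 – 27 March 2033; 29 September 2032 is inside that window, so Ardast Province is at UTC+03:00.
20:00 local − 3h = 17:00 UTC.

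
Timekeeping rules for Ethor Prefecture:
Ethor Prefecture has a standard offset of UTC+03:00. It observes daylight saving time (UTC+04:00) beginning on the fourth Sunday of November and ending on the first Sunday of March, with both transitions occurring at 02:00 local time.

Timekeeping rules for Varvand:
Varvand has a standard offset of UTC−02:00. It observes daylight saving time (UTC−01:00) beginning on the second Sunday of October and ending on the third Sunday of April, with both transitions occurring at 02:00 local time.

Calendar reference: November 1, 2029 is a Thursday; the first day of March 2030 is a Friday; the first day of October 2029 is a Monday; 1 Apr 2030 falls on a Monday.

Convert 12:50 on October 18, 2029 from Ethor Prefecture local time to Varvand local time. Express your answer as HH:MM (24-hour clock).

1 November 2029 is a Thursday, so the first Sunday is November 4 and the fourth is November 25.
1 March 2030 is a Friday, so the first Sunday is March 3.
Daylight saving runs 25 November 2029 – 3 March 2030; October 18, 2029 is outside that window, so Ethor Prefecture is on standard time at UTC+03:00.
12:50 Ethor Prefecture − 3h = 09:50 UTC.
1 October 2029 is a Monday, so the first Sunday is October 7 and the second is October 14.
1 April 2030 is a Monday, so the first Sunday is April 7 and the third is April 21.
At the standard offset (UTC−02:00), 09:50 UTC − 2h = 07:50 Varvand standard time.
The standard-time date in Varvand, October 18, 2029, falls between 14 October 2029 and 21 April 2030, so daylight saving is in effect and Varvand is at UTC−01:00.
09:50 UTC − 1h = 08:50 Varvand.

08:50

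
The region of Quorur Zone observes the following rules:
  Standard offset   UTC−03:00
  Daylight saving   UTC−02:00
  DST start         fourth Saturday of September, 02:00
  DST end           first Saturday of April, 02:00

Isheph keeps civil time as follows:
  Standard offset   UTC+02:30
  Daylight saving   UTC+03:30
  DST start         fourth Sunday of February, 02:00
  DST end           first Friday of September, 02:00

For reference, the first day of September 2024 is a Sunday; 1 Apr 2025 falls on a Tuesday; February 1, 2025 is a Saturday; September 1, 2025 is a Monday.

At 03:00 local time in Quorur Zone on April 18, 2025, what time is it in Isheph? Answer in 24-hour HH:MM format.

09:30

1 September 2024 is a Sunday, so the first Saturday is September 7 and the fourth is September 28.
1 April 2025 is a Tuesday, so the first Saturday is April 5.
Daylight saving runs 28 September 2024 – 5 April 2025; April 18, 2025 is outside that window, so Quorur Zone is on standard time at UTC−03:00.
03:00 Quorur Zone + 3h = 06:00 UTC.
1 February 2025 is a Saturday, so the first Sunday is February 2 and the fourth is February 23.
1 September 2025 is a Monday, so the first Friday is September 5.
At the standard offset (UTC+02:30), 06:00 UTC + 2h30m = 08:30 Isheph standard time.
Daylight saving runs 23 February – 5 September; the standard-time date in Isheph, April 18, 2025, is inside that window, so Isheph is at UTC+03:30.
06:00 UTC + 3h30m = 09:30 Isheph.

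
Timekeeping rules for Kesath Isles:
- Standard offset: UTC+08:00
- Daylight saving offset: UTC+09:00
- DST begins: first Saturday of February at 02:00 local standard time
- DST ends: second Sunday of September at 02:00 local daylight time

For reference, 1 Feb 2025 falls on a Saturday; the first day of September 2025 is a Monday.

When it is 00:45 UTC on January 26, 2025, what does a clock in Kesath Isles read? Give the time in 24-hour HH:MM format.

08:45

1 February 2025 is a Saturday, so the first Saturday is February 1.
1 September 2025 is a Monday, so the first Sunday is September 7 and the second is September 14.
At the standard offset (UTC+08:00), 00:45 UTC + 8h = 08:45 Kesath Isles standard time.
The standard-time date in Kesath Isles, January 26, 2025, is outside the daylight-saving period (1 February – 14 September), so Kesath Isles is on standard time, UTC+08:00.
00:45 UTC + 8h = 08:45 local.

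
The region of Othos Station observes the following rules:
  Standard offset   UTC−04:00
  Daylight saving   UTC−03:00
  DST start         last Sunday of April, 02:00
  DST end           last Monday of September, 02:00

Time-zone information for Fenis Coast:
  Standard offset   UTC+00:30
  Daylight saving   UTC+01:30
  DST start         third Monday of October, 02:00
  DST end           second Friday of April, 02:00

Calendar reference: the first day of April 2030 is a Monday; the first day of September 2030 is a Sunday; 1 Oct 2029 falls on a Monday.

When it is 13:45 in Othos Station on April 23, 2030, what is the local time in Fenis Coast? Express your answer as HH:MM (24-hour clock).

18:15

1 April 2030 is a Monday, so Sundays fall on 7, 14, 21, 28; the last is April 28.
1 September 2030 is a Sunday, so Mondays fall on 2, 9, 16, 23, 30; the last is September 30.
April 23, 2030 is outside the daylight-saving period (28 April – 30 September), so Othos Station is on standard time, UTC−04:00.
13:45 Othos Station + 4h = 17:45 UTC.
1 October 2029 is a Monday, so the first Monday is October 1 and the third is October 15.
1 April 2030 is a Monday, so the first Friday is April 5 and the second is April 12.
At the standard offset (UTC+00:30), 17:45 UTC + 0h30m = 18:15 Fenis Coast standard time.
Daylight saving runs 15 October 2029 – 12 April 2030; the standard-time date in Fenis Coast, April 23, 2030, is outside that window, so Fenis Coast is on standard time at UTC+00:30.
17:45 UTC + 0h30m = 18:15 Fenis Coast.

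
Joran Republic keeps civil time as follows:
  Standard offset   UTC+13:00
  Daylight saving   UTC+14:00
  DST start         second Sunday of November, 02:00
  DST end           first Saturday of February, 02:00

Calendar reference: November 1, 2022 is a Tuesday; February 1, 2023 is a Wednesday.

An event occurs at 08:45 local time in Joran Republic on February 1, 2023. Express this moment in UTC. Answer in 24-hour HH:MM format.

18:45

1 November 2022 is a Tuesday, so the first Sunday is November 6 and the second is November 13.
1 February 2023 is a Wednesday, so the first Saturday is February 4.
February 1, 2023 lies within the daylight-saving period (13 November 2022 – 4 February 2023), so Joran Republic is on daylight time, UTC+14:00.
08:45 local − 14h = 18:45 UTC (rolling into the previous day, 31 January 2023).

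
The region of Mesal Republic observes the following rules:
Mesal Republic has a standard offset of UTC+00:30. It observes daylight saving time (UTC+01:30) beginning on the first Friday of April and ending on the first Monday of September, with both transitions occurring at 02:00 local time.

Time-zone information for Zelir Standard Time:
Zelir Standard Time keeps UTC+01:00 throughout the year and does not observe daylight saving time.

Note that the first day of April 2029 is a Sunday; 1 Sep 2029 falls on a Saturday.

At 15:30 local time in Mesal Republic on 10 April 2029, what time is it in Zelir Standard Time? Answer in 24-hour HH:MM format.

15:00

1 April 2029 is a Sunday, so the first Friday is April 6.
1 September 2029 is a Saturday, so the first Monday is September 3.
10 April 2029 lies within the daylight-saving period (6 April – 3 September), so Mesal Republic is on daylight time, UTC+01:30.
15:30 Mesal Republic − 1h30m = 14:00 UTC.
Zelir Standard Time stays on UTC+01:00 all year.
14:00 UTC + 1h = 15:00 Zelir Standard Time.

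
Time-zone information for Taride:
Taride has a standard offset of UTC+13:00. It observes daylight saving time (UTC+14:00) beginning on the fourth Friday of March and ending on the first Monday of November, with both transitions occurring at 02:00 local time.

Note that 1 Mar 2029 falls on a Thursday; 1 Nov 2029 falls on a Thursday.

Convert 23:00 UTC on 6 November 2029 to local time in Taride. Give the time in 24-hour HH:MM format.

12:00

1 March 2029 is a Thursday, so the first Friday is March 2 and the fourth is March 23.
1 November 2029 is a Thursday, so the first Monday is November 5.
At the standard offset (UTC+13:00), 23:00 UTC + 13h = 12:00 Taride standard time (rolling into the next day, 7 November 2029).
The standard-time date in Taride, 7 November 2029, is outside the daylight-saving period (23 March – 5 November), so Taride is on standard time, UTC+13:00.
23:00 UTC + 13h = 12:00 local (rolling into the next day, 7 November 2029).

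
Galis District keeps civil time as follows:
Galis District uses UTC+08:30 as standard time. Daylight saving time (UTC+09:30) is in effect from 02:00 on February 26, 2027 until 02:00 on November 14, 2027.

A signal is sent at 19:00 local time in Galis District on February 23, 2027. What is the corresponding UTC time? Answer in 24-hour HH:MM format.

February 23, 2027 is outside the daylight-saving period (26 February – 14 November), so Galis District is on standard time, UTC+08:30.
19:00 local − 8h30m = 10:30 UTC.

10:30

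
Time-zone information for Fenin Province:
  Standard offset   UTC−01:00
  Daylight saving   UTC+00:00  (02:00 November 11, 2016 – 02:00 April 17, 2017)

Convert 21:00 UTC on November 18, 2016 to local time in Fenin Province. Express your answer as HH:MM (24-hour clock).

21:00

At the standard offset (UTC−01:00), 21:00 UTC − 1h = 20:00 Fenin Province standard time.
The standard-time date in Fenin Province, November 18, 2016, falls between 11 November 2016 and 17 April 2017, so daylight saving is in effect and Fenin Province is at UTC+00:00.
21:00 UTC + 0h = 21:00 local.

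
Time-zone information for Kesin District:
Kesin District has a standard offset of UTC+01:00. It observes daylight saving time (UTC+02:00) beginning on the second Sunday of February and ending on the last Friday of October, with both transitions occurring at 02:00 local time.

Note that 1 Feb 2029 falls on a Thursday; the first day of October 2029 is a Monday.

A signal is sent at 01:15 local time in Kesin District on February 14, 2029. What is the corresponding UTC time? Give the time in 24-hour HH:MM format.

23:15

1 February 2029 is a Thursday, so the first Sunday is February 4 and the second is February 11.
1 October 2029 is a Monday, so Fridays fall on 5, 12, 19, 26; the last is October 26.
February 14, 2029 falls between 11 February and 26 October, so daylight saving is in effect and Kesin District is at UTC+02:00.
01:15 local − 2h = 23:15 UTC (rolling into the previous day, 13 February 2029).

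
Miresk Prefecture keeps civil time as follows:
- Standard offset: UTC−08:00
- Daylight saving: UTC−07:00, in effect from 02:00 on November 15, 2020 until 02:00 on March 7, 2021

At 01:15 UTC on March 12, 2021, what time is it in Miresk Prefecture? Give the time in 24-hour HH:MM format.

17:15

At the standard offset (UTC−08:00), 01:15 UTC − 8h = 17:15 Miresk Prefecture standard time (rolling into the previous day, 11 March 2021).
The standard-time date in Miresk Prefecture, March 11, 2021, is outside the daylight-saving period (15 November 2020 – 7 March 2021), so Miresk Prefecture is on standard time, UTC−08:00.
01:15 UTC − 8h = 17:15 local (rolling into the previous day, 11 March 2021).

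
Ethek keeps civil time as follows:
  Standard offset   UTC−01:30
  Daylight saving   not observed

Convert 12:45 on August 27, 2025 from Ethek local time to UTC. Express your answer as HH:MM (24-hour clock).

Ethek has no daylight saving, so its offset is UTC−01:30 year-round.
12:45 local + 1h30m = 14:15 UTC.

14:15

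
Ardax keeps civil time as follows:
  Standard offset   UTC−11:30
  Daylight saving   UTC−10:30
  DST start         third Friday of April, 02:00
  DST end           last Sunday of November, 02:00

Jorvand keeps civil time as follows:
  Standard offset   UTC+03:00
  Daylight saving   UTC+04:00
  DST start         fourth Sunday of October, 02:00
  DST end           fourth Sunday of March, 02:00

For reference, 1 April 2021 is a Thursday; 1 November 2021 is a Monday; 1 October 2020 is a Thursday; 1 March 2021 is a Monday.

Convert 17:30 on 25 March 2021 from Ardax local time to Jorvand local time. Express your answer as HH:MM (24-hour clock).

1 April 2021 is a Thursday, so the first Friday is April 2 and the third is April 16.
1 November 2021 is a Monday, so Sundays fall on 7, 14, 21, 28; the last is November 28.
Daylight saving runs 16 April – 28 November; 25 March 2021 is outside that window, so Ardax is on standard time at UTC−11:30.
17:30 Ardax + 11h30m = 05:00 UTC (rolling into the next day, 26 March 2021).
1 October 2020 is a Thursday, so the first Sunday is October 4 and the fourth is October 25.
1 March 2021 is a Monday, so the first Sunday is March 7 and the fourth is March 28.
At the standard offset (UTC+03:00), 05:00 UTC + 3h = 08:00 Jorvand standard time.
The standard-time date in Jorvand, 26 March 2021, lies within the daylight-saving period (25 October 2020 – 28 March 2021), so Jorvand is on daylight time, UTC+04:00.
05:00 UTC + 4h = 09:00 Jorvand.

09:00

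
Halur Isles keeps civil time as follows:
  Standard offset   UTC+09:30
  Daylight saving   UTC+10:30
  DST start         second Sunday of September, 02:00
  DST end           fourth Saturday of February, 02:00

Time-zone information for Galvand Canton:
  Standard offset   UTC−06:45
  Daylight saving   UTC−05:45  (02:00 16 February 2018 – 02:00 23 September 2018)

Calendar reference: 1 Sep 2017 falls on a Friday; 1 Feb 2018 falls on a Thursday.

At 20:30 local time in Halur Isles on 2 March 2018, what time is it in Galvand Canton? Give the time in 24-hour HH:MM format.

05:15

1 September 2017 is a Friday, so the first Sunday is September 3 and the second is September 10.
1 February 2018 is a Thursday, so the first Saturday is February 3 and the fourth is February 24.
2 March 2018 is outside the daylight-saving period (10 September 2017 – 24 February 2018), so Halur Isles is on standard time, UTC+09:30.
20:30 Halur Isles − 9h30m = 11:00 UTC.
At the standard offset (UTC−06:45), 11:00 UTC − 6h45m = 04:15 Galvand Canton standard time.
The standard-time date in Galvand Canton, 2 March 2018, falls between 16 February and 23 September, so daylight saving is in effect and Galvand Canton is at UTC−05:45.
11:00 UTC − 5h45m = 05:15 Galvand Canton.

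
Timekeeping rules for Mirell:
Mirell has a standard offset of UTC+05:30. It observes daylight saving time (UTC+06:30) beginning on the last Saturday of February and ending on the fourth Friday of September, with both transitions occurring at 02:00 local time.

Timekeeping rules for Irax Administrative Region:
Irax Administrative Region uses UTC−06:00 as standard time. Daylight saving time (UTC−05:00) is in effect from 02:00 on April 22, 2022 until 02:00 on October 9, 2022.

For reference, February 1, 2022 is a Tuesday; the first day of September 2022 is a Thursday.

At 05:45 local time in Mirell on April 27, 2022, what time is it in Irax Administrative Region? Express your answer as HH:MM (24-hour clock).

1 February 2022 is a Tuesday, so Saturdays fall on 5, 12, 19, 26; the last is February 26.
1 September 2022 is a Thursday, so the first Friday is September 2 and the fourth is September 23.
April 27, 2022 falls between 26 February and 23 September, so daylight saving is in effect and Mirell is at UTC+06:30.
05:45 Mirell − 6h30m = 23:15 UTC (rolling into the previous day, 26 April 2022).
At the standard offset (UTC−06:00), 23:15 UTC − 6h = 17:15 Irax Administrative Region standard time.
The standard-time date in Irax Administrative Region, April 26, 2022, falls between 22 April and 9 October, so daylight saving is in effect and Irax Administrative Region is at UTC−05:00.
23:15 UTC − 5h = 18:15 Irax Administrative Region.

18:15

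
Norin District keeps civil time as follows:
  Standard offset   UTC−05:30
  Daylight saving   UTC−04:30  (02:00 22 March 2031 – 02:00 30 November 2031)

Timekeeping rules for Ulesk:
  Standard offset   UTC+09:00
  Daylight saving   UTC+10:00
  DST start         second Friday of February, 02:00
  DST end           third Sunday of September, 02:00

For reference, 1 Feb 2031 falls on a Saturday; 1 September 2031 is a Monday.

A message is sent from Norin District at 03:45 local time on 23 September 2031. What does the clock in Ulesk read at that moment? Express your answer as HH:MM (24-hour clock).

17:15

23 September 2031 lies within the daylight-saving period (22 March – 30 November), so Norin District is on daylight time, UTC−04:30.
03:45 Norin District + 4h30m = 08:15 UTC.
1 February 2031 is a Saturday, so the first Friday is February 7 and the second is February 14.
1 September 2031 is a Monday, so the first Sunday is September 7 and the third is September 21.
At the standard offset (UTC+09:00), 08:15 UTC + 9h = 17:15 Ulesk standard time.
The standard-time date in Ulesk, 23 September 2031, is outside the daylight-saving period (14 February – 21 September), so Ulesk is on standard time, UTC+09:00.
08:15 UTC + 9h = 17:15 Ulesk.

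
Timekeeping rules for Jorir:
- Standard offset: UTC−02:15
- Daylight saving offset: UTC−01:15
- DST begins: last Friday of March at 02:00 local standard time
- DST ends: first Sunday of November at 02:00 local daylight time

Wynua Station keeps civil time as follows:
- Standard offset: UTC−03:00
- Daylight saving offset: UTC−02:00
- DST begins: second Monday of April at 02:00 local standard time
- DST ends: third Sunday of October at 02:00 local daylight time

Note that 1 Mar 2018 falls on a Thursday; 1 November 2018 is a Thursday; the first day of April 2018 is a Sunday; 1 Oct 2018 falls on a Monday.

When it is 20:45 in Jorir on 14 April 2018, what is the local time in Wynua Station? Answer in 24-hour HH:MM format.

20:00

1 March 2018 is a Thursday, so Fridays fall on 2, 9, 16, 23, 30; the last is March 30.
1 November 2018 is a Thursday, so the first Sunday is November 4.
14 April 2018 falls between 30 March and 4 November, so daylight saving is in effect and Jorir is at UTC−01:15.
20:45 Jorir + 1h15m = 22:00 UTC.
1 April 2018 is a Sunday, so the first Monday is April 2 and the second is April 9.
1 October 2018 is a Monday, so the first Sunday is October 7 and the third is October 21.
At the standard offset (UTC−03:00), 22:00 UTC − 3h = 19:00 Wynua Station standard time.
The standard-time date in Wynua Station, 14 April 2018, lies within the daylight-saving period (9 April – 21 October), so Wynua Station is on daylight time, UTC−02:00.
22:00 UTC − 2h = 20:00 Wynua Station.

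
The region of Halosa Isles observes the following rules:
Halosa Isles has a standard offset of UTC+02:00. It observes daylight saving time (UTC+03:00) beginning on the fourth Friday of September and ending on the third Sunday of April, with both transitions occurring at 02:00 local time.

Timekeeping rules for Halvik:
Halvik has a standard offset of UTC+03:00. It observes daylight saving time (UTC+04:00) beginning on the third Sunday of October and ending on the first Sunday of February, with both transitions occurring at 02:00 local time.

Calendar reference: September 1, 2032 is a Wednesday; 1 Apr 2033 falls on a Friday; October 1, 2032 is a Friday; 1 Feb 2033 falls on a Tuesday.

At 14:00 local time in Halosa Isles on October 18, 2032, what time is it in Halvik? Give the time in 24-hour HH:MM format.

15:00

1 September 2032 is a Wednesday, so the first Friday is September 3 and the fourth is September 24.
1 April 2033 is a Friday, so the first Sunday is April 3 and the third is April 17.
October 18, 2032 falls between 24 September 2032 and 17 April 2033, so daylight saving is in effect and Halosa Isles is at UTC+03:00.
14:00 Halosa Isles − 3h = 11:00 UTC.
1 October 2032 is a Friday, so the first Sunday is October 3 and the third is October 17.
1 February 2033 is a Tuesday, so the first Sunday is February 6.
At the standard offset (UTC+03:00), 11:00 UTC + 3h = 14:00 Halvik standard time.
The standard-time date in Halvik, October 18, 2032, lies within the daylight-saving period (17 October 2032 – 6 February 2033), so Halvik is on daylight time, UTC+04:00.
11:00 UTC + 4h = 15:00 Halvik.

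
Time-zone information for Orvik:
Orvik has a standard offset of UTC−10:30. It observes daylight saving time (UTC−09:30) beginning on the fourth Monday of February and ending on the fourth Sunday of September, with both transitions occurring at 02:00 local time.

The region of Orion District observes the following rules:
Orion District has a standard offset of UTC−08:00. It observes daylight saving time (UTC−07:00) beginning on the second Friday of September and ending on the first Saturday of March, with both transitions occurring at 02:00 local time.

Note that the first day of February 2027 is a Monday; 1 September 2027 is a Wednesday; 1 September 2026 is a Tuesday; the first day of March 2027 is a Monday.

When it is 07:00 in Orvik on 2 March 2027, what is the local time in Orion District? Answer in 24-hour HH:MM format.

09:30

1 February 2027 is a Monday, so the first Monday is February 1 and the fourth is February 22.
1 September 2027 is a Wednesday, so the first Sunday is September 5 and the fourth is September 26.
Daylight saving runs 22 February – 26 September; 2 March 2027 is inside that window, so Orvik is at UTC−09:30.
07:00 Orvik + 9h30m = 16:30 UTC.
1 September 2026 is a Tuesday, so the first Friday is September 4 and the second is September 11.
1 March 2027 is a Monday, so the first Saturday is March 6.
At the standard offset (UTC−08:00), 16:30 UTC − 8h = 08:30 Orion District standard time.
The standard-time date in Orion District, 2 March 2027, falls between 11 September 2026 and 6 March 2027, so daylight saving is in effect and Orion District is at UTC−07:00.
16:30 UTC − 7h = 09:30 Orion District.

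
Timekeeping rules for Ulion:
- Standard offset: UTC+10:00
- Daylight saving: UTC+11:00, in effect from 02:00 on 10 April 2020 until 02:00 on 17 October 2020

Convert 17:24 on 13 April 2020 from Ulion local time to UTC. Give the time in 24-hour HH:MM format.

06:24

13 April 2020 falls between 10 April and 17 October, so daylight saving is in effect and Ulion is at UTC+11:00.
17:24 local − 11h = 06:24 UTC.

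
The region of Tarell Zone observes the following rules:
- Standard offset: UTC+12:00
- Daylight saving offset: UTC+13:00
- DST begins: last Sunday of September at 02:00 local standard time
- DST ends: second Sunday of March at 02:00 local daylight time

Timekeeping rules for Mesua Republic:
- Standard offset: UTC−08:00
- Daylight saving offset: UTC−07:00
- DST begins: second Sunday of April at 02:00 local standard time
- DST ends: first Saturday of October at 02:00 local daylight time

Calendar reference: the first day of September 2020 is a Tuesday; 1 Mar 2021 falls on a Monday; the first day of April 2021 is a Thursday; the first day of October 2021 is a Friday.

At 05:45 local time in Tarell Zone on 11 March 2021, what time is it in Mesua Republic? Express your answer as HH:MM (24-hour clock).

1 September 2020 is a Tuesday, so Sundays fall on 6, 13, 20, 27; the last is September 27.
1 March 2021 is a Monday, so the first Sunday is March 7 and the second is March 14.
11 March 2021 lies within the daylight-saving period (27 September 2020 – 14 March 2021), so Tarell Zone is on daylight time, UTC+13:00.
05:45 Tarell Zone − 13h = 16:45 UTC (rolling into the previous day, 10 March 2021).
1 April 2021 is a Thursday, so the first Sunday is April 4 and the second is April 11.
1 October 2021 is a Friday, so the first Saturday is October 2.
At the standard offset (UTC−08:00), 16:45 UTC − 8h = 08:45 Mesua Republic standard time.
The standard-time date in Mesua Republic, 10 March 2021, is outside the daylight-saving period (11 April – 2 October), so Mesua Republic is on standard time, UTC−08:00.
16:45 UTC − 8h = 08:45 Mesua Republic.

08:45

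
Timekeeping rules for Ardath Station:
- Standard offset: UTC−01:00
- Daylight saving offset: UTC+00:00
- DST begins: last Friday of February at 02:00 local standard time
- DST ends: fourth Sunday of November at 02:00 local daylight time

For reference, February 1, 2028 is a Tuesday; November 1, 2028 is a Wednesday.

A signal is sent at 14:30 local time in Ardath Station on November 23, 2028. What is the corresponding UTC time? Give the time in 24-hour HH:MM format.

14:30

1 February 2028 is a Tuesday, so Fridays fall on 4, 11, 18, 25; the last is February 25.
1 November 2028 is a Wednesday, so the first Sunday is November 5 and the fourth is November 26.
November 23, 2028 lies within the daylight-saving period (25 February – 26 November), so Ardath Station is on daylight time, UTC+00:00.
14:30 local − 0h = 14:30 UTC.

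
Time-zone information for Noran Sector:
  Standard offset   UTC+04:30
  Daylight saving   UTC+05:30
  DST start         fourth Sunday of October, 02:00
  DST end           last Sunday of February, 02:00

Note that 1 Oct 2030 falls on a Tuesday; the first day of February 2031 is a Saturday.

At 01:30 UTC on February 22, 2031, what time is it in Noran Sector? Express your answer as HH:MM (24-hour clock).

1 October 2030 is a Tuesday, so the first Sunday is October 6 and the fourth is October 27.
1 February 2031 is a Saturday, so Sundays fall on 2, 9, 16, 23; the last is February 23.
At the standard offset (UTC+04:30), 01:30 UTC + 4h30m = 06:00 Noran Sector standard time.
The standard-time date in Noran Sector, February 22, 2031, falls between 27 October 2030 and 23 February 2031, so daylight saving is in effect and Noran Sector is at UTC+05:30.
01:30 UTC + 5h30m = 07:00 local.

07:00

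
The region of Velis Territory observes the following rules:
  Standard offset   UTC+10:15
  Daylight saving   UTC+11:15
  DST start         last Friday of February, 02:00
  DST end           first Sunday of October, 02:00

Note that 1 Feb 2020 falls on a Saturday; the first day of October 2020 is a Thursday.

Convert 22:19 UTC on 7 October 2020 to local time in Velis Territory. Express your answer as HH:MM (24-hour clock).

1 February 2020 is a Saturday, so Fridays fall on 7, 14, 21, 28; the last is February 28.
1 October 2020 is a Thursday, so the first Sunday is October 4.
At the standard offset (UTC+10:15), 22:19 UTC + 10h15m = 08:34 Velis Territory standard time (rolling into the next day, 8 October 2020).
Daylight saving runs 28 February – 4 October; the standard-time date in Velis Territory, 8 October 2020, is outside that window, so Velis Territory is on standard time at UTC+10:15.
22:19 UTC + 10h15m = 08:34 local (rolling into the next day, 8 October 2020).

08:34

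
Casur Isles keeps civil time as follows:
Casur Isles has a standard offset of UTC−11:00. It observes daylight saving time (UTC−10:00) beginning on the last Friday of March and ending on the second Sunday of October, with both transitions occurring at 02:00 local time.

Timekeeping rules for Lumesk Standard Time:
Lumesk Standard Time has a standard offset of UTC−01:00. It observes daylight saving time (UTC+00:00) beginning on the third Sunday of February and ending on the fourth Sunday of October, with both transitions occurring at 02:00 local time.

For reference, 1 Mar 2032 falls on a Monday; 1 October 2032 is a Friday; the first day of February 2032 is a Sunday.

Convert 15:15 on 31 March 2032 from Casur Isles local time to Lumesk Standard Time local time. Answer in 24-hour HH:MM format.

01:15

1 March 2032 is a Monday, so Fridays fall on 5, 12, 19, 26; the last is March 26.
1 October 2032 is a Friday, so the first Sunday is October 3 and the second is October 10.
Daylight saving runs 26 March – 10 October; 31 March 2032 is inside that window, so Casur Isles is at UTC−10:00.
15:15 Casur Isles + 10h = 01:15 UTC (rolling into the next day, 1 April 2032).
1 February 2032 is a Sunday, so the first Sunday is February 1 and the third is February 15.
1 October 2032 is a Friday, so the first Sunday is October 3 and the fourth is October 24.
At the standard offset (UTC−01:00), 01:15 UTC − 1h = 00:15 Lumesk Standard Time standard time.
The standard-time date in Lumesk Standard Time, 1 April 2032, falls between 15 February and 24 October, so daylight saving is in effect and Lumesk Standard Time is at UTC+00:00.
01:15 UTC + 0h = 01:15 Lumesk Standard Time.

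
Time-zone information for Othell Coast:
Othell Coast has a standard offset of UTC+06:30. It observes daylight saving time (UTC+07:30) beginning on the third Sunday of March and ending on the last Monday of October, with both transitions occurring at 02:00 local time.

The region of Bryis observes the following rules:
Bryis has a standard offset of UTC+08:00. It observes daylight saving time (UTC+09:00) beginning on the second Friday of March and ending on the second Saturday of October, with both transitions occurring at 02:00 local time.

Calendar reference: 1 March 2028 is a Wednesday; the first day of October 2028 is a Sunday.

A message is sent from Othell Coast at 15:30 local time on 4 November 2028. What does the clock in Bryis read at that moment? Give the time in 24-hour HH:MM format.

17:00

1 March 2028 is a Wednesday, so the first Sunday is March 5 and the third is March 19.
1 October 2028 is a Sunday, so Mondays fall on 2, 9, 16, 23, 30; the last is October 30.
Daylight saving runs 19 March – 30 October; 4 November 2028 is outside that window, so Othell Coast is on standard time at UTC+06:30.
15:30 Othell Coast − 6h30m = 09:00 UTC.
1 March 2028 is a Wednesday, so the first Friday is March 3 and the second is March 10.
1 October 2028 is a Sunday, so the first Saturday is October 7 and the second is October 14.
At the standard offset (UTC+08:00), 09:00 UTC + 8h = 17:00 Bryis standard time.
Daylight saving runs 10 March – 14 October; the standard-time date in Bryis, 4 November 2028, is outside that window, so Bryis is on standard time at UTC+08:00.
09:00 UTC + 8h = 17:00 Bryis.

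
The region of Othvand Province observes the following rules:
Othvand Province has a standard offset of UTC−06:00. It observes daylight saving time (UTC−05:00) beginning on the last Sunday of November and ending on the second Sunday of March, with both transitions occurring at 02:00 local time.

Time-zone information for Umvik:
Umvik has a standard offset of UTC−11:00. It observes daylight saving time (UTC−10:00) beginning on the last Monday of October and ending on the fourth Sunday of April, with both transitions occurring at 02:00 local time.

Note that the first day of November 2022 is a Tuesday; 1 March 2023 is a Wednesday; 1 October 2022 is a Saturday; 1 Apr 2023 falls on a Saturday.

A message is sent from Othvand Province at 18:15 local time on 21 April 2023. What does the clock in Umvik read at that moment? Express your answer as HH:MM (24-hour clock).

1 November 2022 is a Tuesday, so Sundays fall on 6, 13, 20, 27; the last is November 27.
1 March 2023 is a Wednesday, so the first Sunday is March 5 and the second is March 12.
21 April 2023 does not fall between 27 November 2022 and 12 March 2023, so daylight saving is not in effect and Othvand Province is at UTC−06:00.
18:15 Othvand Province + 6h = 00:15 UTC (rolling into the next day, 22 April 2023).
1 October 2022 is a Saturday, so Mondays fall on 3, 10, 17, 24, 31; the last is October 31.
1 April 2023 is a Saturday, so the first Sunday is April 2 and the fourth is April 23.
At the standard offset (UTC−11:00), 00:15 UTC − 11h = 13:15 Umvik standard time (rolling into the previous day, 21 April 2023).
Daylight saving runs 31 October 2022 – 23 April 2023; the standard-time date in Umvik, 21 April 2023, is inside that window, so Umvik is at UTC−10:00.
00:15 UTC − 10h = 14:15 Umvik (rolling into the previous day, 21 April 2023).

14:15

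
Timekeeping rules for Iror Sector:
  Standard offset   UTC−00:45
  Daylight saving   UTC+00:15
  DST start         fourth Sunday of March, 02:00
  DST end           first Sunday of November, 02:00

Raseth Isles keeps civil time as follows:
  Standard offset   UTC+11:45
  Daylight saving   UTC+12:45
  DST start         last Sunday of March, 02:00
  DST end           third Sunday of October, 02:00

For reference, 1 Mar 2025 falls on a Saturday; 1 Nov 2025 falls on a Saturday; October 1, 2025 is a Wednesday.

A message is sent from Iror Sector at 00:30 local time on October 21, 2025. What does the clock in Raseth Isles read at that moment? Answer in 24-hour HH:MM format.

1 March 2025 is a Saturday, so the first Sunday is March 2 and the fourth is March 23.
1 November 2025 is a Saturday, so the first Sunday is November 2.
Daylight saving runs 23 March – 2 November; October 21, 2025 is inside that window, so Iror Sector is at UTC+00:15.
00:30 Iror Sector − 0h15m = 00:15 UTC.
1 March 2025 is a Saturday, so Sundays fall on 2, 9, 16, 23, 30; the last is March 30.
1 October 2025 is a Wednesday, so the first Sunday is October 5 and the third is October 19.
At the standard offset (UTC+11:45), 00:15 UTC + 11h45m = 12:00 Raseth Isles standard time.
The standard-time date in Raseth Isles, October 21, 2025, does not fall between 30 March and 19 October, so daylight saving is not in effect and Raseth Isles is at UTC+11:45.
00:15 UTC + 11h45m = 12:00 Raseth Isles.

12:00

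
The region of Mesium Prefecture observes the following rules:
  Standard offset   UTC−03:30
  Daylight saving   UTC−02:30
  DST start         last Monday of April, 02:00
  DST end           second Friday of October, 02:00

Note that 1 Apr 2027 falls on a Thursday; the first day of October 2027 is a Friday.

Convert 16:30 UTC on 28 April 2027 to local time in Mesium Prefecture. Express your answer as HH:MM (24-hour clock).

14:00

1 April 2027 is a Thursday, so Mondays fall on 5, 12, 19, 26; the last is April 26.
1 October 2027 is a Friday, so the first Friday is October 1 and the second is October 8.
At the standard offset (UTC−03:30), 16:30 UTC − 3h30m = 13:00 Mesium Prefecture standard time.
Daylight saving runs 26 April – 8 October; the standard-time date in Mesium Prefecture, 28 April 2027, is inside that window, so Mesium Prefecture is at UTC−02:30.
16:30 UTC − 2h30m = 14:00 local.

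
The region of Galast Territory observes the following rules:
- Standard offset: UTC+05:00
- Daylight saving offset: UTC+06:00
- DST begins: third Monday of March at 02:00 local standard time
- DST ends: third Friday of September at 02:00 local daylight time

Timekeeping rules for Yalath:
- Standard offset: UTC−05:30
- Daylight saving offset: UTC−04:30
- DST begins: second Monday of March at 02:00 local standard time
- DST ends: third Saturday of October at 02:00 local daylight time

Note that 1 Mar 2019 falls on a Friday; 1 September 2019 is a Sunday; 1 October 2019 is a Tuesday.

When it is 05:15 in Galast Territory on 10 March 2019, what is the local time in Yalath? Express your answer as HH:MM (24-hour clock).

1 March 2019 is a Friday, so the first Monday is March 4 and the third is March 18.
1 September 2019 is a Sunday, so the first Friday is September 6 and the third is September 20.
Daylight saving runs 18 March – 20 September; 10 March 2019 is outside that window, so Galast Territory is on standard time at UTC+05:00.
05:15 Galast Territory − 5h = 00:15 UTC.
1 March 2019 is a Friday, so the first Monday is March 4 and the second is March 11.
1 October 2019 is a Tuesday, so the first Saturday is October 5 and the third is October 19.
At the standard offset (UTC−05:30), 00:15 UTC − 5h30m = 18:45 Yalath standard time (rolling into the previous day, 9 March 2019).
The standard-time date in Yalath, 9 March 2019, does not fall between 11 March and 19 October, so daylight saving is not in effect and Yalath is at UTC−05:30.
00:15 UTC − 5h30m = 18:45 Yalath (rolling into the previous day, 9 March 2019).

18:45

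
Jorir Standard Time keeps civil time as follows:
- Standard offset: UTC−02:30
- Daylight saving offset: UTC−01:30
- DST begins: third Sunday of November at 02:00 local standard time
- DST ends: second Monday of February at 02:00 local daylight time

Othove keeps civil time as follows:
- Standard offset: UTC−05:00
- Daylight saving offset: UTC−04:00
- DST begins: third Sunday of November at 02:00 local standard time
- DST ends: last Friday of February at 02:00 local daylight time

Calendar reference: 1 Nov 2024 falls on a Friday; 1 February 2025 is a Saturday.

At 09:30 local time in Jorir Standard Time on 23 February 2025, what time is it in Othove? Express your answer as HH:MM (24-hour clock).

1 November 2024 is a Friday, so the first Sunday is November 3 and the third is November 17.
1 February 2025 is a Saturday, so the first Monday is February 3 and the second is February 10.
Daylight saving runs 17 November 2024 – 10 February 2025; 23 February 2025 is outside that window, so Jorir Standard Time is on standard time at UTC−02:30.
09:30 Jorir Standard Time + 2h30m = 12:00 UTC.
1 November 2024 is a Friday, so the first Sunday is November 3 and the third is November 17.
1 February 2025 is a Saturday, so Fridays fall on 7, 14, 21, 28; the last is February 28.
At the standard offset (UTC−05:00), 12:00 UTC − 5h = 07:00 Othove standard time.
Daylight saving runs 17 November 2024 – 28 February 2025; the standard-time date in Othove, 23 February 2025, is inside that window, so Othove is at UTC−04:00.
12:00 UTC − 4h = 08:00 Othove.

08:00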